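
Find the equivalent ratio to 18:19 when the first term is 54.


Original ratio: 18:19
First term target: 54
Scale factor = 54 / 18 = 3
Multiply second term: 19 * 3 = 57
Equivalent ratio = 54:57

54:57


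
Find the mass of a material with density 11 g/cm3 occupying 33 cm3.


Using mass = density * volume
Density = 11 g/cm3
Volume = 33 cm3
Mass = 11 * 33
= 363 g

363


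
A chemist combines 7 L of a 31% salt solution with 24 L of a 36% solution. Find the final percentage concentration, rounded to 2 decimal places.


Solute in mixture 1 = 31% of 7 L = 7*31/100 = 217/100 L
Solute in mixture 2 = 36% of 24 L = 24*36/100 = 216/25 L
Total solute = 217/100 + 216/25 = 1081/100 L
Total volume = 7 + 24 = 31 L
Final concentration = 1081/100/31 * 100 = 34.87%

34.87


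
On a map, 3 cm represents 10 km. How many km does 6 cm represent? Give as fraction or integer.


Map scale: 3 cm = 10 km
Measured distance on map = 6 cm
Set up proportion: 6 * 10 / 3
= 60 / 3
= 20 km

20


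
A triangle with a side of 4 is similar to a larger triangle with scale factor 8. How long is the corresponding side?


Similar triangles have proportional sides
Scale factor = 8
Smaller side = 4
Corresponding larger side = 4 * 8
= 32

32


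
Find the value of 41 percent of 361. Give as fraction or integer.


Compute 41% of 361
Convert percentage: 41% = 41/100
Multiply: 361 * 41/100
= 14801/100
= 14801/100

14801/100


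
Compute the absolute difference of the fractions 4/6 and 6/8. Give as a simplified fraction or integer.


Simplify: 4/6 = 2/3 and 6/8 = 3/4
Find common denominator: LCD = 12
Convert: 8/12 and 9/12
Difference = |8 - 9|/12 = 1/12
Simplified = 1/12

1/12


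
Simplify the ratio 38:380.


Find GCD(38, 380)
GCD = 38
Divide both by 38: 38/38 = 1, 380/38 = 10
Simplified ratio = 1:10

1:10


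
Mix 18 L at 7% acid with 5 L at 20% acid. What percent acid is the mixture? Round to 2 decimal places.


Solute in mixture 1 = 7% of 18 L = 18*7/100 = 63/50 L
Solute in mixture 2 = 20% of 5 L = 5*20/100 = 1 L
Total solute = 63/50 + 1 = 113/50 L
Total volume = 18 + 5 = 23 L
Final concentration = 113/50/23 * 100 = 9.83%

9.83


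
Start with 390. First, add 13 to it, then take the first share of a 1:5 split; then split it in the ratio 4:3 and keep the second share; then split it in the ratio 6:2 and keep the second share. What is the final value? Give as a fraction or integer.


Start with 390.
Step 1: Add 13: 390+13=403; split 1:5 first = 403*1/6 = 403/6
Step 2: Split 4:3, second share = 403/6 * 3/7 = 403/14
Step 3: Split 6:2, second share = 403/14 * 2/8 = 403/56
Final result = 403/56

403/56


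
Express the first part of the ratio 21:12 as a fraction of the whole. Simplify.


Total parts = 21 + 12 = 33
First part fraction = 21/33
Simplify: 21/33 = 7/11

7/11


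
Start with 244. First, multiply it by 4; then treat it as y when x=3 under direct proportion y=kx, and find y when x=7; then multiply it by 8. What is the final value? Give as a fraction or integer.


Start with 244.
Step 1: Multiply by 4: 244 * 4 = 976
Step 2: Direct prop: k = (976)/3; new y = k*7 = 976*7/3 = 6832/3
Step 3: Multiply by 8: 6832/3 * 8 = 54656/3
Final result = 54656/3

54656/3


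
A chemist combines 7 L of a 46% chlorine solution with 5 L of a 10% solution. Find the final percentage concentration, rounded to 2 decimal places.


Solute in mixture 1 = 46% of 7 L = 7*46/100 = 161/50 L
Solute in mixture 2 = 10% of 5 L = 5*10/100 = 1/2 L
Total solute = 161/50 + 1/2 = 93/25 L
Total volume = 7 + 5 = 12 L
Final concentration = 93/25/12 * 100 = 31.00%

31.00


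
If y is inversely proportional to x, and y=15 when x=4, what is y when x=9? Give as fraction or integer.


Inverse proportion: y = k/x
Find k: k = 4 * 15 = 60
Compute y at x=9: y = 60/9
y = 20/3

20/3


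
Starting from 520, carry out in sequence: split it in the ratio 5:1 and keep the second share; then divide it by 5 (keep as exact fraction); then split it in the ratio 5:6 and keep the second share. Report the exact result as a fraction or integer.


Start with 520.
Step 1: Split 5:1, second share = 520 * 1/6 = 260/3
Step 2: Divide by 5: 260/3 / 5 = 52/3
Step 3: Split 5:6, second share = 52/3 * 6/11 = 104/11
Final result = 104/11

104/11


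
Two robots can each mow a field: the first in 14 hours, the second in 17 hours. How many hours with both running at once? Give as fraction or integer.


Rate of A = 1/14 job per hour
Rate of B = 1/17 job per hour
Combined rate = 1/14 + 1/17
Find common denominator: (17 + 14)/(14*17) = 31/238
Combined rate = 31/238 job per hour
Time together = 1 / (31/238) = 238/31 hours

238/31


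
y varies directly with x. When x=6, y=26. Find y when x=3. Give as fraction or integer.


Direct proportion: y = kx
Find k: k = 26/6 = 13/3
Compute y at x=3: y = 13/3 * 3
y = 13

13


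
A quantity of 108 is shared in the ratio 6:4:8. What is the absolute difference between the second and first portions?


Total parts = 6 + 4 + 8 = 18
Value per part = 108 / 18 = 6
Shares: 6*6=36, 4*6=24, 8*6=48
Second share = 24, first share = 36
Difference = |24 - 36| = 12

12


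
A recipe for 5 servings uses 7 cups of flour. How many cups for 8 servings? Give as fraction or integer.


Original: 7 cups for 5 servings
Target servings = 8
Scaling factor = 8/5
New amount = 7 * 8/5
= 56/5
= 56/5 cups

56/5


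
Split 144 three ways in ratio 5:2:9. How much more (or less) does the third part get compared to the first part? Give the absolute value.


Total parts = 5 + 2 + 9 = 16
Value per part = 144 / 16 = 9
Shares: 5*9=45, 2*9=18, 9*9=81
Third share = 81, first share = 45
Difference = |81 - 45| = 36

36


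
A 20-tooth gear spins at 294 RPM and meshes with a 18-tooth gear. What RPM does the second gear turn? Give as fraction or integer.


Gear ratio: teeth_A * RPM_A = teeth_B * RPM_B
20 * 294 = 18 * RPM_B
5880 = 18 * RPM_B
RPM_B = 5880 / 18
RPM_B = 980/3

980/3


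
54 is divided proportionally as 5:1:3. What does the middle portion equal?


Ratio = 5:1:3
Total parts = 5 + 1 + 3 = 9
Value per part = 54 / 9 = 6
First share = 5 * 6 = 30
Middle share = 1 * 6 = 6
Third share = 3 * 6 = 18

6


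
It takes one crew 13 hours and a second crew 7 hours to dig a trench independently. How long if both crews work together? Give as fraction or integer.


Rate of A = 1/13 job per hour
Rate of B = 1/7 job per hour
Combined rate = 1/13 + 1/7
Find common denominator: (7 + 13)/(13*7) = 20/91
Combined rate = 20/91 job per hour
Time together = 1 / (20/91) = 91/20 hours

91/20


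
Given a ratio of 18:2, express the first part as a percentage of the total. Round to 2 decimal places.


Total parts = 18 + 2 = 20
First part fraction = 18/20
Percentage = (18/20) * 100
= 0.9 * 100
= 90.00%

90.00


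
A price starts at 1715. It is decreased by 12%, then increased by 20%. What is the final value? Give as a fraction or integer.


Start: 1715
Step 1: decrease by 12% => multiply by 88/100
  1715 * 88/100 = 7546/5
Step 2: increase by 20% => multiply by 120/100
  7546/5 * 120/100 = 45276/25
Final value = 45276/25

45276/25


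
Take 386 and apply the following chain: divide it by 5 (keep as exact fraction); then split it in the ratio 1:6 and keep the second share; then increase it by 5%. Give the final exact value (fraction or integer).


Start with 386.
Step 1: Divide by 5: 386 / 5 = 386/5
Step 2: Split 1:6, second share = 386/5 * 6/7 = 2316/35
Step 3: Increase by 5%: 2316/35 * 105/100 = 1737/25
Final result = 1737/25

1737/25


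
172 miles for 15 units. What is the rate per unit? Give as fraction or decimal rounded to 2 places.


Total miles = 172
Number of units = 15
Unit rate = 172 / 15
= 11.47 miles per unit

11.47


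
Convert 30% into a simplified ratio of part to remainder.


Part = 30%, Remainder = 70%
Ratio = 30:70
GCD(30, 70) = 10
Simplify: 3:7 = 3:7

3:7


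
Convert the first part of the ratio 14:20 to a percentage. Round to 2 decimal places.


Total parts = 14 + 20 = 34
First part fraction = 14/34
Percentage = (14/34) * 100
= 0.411765 * 100
= 41.18%

41.18


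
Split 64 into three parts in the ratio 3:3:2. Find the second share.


Ratio = 3:3:2
Total parts = 3 + 3 + 2 = 8
Value per part = 64 / 8 = 8
First share = 3 * 8 = 24
Middle share = 3 * 8 = 24
Third share = 2 * 8 = 16

24


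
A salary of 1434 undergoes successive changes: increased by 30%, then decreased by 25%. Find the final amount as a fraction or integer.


Start: 1434
Step 1: increase by 30% => multiply by 130/100
  1434 * 130/100 = 9321/5
Step 2: decrease by 25% => multiply by 75/100
  9321/5 * 75/100 = 27963/20
Final value = 27963/20

27963/20


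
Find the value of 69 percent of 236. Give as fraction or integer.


Compute 69% of 236
Convert percentage: 69% = 69/100
Multiply: 236 * 69/100
= 16284/100
= 4071/25

4071/25


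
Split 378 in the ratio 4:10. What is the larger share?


Total parts = 4 + 10 = 14
Value per part = 378 / 14 = 27
First share = 4 * 27 = 108
Second share = 10 * 27 = 270
Larger share = 270

270


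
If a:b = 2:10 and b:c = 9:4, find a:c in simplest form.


Given a:b = 2:10 and b:c = 9:4
Make b consistent. Multiply first ratio by 9: a:b = 18:90
Multiply second ratio by 10: b:c = 90:40
Now b = 90 in both, so a:b:c = 18:90:40
Therefore a:c = 18:40
Simplify by GCD: a:c = 9:20

9:20


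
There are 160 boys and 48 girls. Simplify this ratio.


Find GCD(160, 48)
GCD = 16
Divide both by 16: 160/16 = 10, 48/16 = 3
Simplified ratio = 10:3

10:3


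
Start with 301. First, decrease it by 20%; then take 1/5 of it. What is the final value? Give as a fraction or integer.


Start with 301.
Step 1: Decrease by 20%: 301 * 80/100 = 1204/5
Step 2: Take 1/5: 1204/5 * 1/5 = 1204/25
Final result = 1204/25

1204/25


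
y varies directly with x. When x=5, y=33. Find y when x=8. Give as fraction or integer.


Direct proportion: y = kx
Find k: k = 33/5 = 33/5
Compute y at x=8: y = 33/5 * 8
y = 264/5

264/5


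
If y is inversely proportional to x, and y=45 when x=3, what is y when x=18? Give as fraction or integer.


Inverse proportion: y = k/x
Find k: k = 3 * 45 = 135
Compute y at x=18: y = 135/18
y = 15/2

15/2


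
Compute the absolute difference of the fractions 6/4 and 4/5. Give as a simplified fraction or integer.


Simplify: 6/4 = 3/2 and 4/5 = 4/5
Find common denominator: LCD = 10
Convert: 15/10 and 8/10
Difference = |15 - 8|/10 = 7/10
Simplified = 7/10

7/10


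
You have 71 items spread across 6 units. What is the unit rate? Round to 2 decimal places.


Total items = 71
Number of units = 6
Unit rate = 71 / 6
= 11.83 items per unit

11.83


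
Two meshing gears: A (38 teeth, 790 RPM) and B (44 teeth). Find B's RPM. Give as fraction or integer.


Gear ratio: teeth_A * RPM_A = teeth_B * RPM_B
38 * 790 = 44 * RPM_B
30020 = 44 * RPM_B
RPM_B = 30020 / 44
RPM_B = 7505/11

7505/11


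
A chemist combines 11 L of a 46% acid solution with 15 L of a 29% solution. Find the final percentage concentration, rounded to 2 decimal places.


Solute in mixture 1 = 46% of 11 L = 11*46/100 = 253/50 L
Solute in mixture 2 = 29% of 15 L = 15*29/100 = 87/20 L
Total solute = 253/50 + 87/20 = 941/100 L
Total volume = 11 + 15 = 26 L
Final concentration = 941/100/26 * 100 = 36.19%

36.19


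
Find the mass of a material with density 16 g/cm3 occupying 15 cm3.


Using mass = density * volume
Density = 16 g/cm3
Volume = 15 cm3
Mass = 16 * 15
= 240 g

240


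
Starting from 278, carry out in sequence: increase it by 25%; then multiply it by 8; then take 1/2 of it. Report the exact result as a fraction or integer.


Start with 278.
Step 1: Increase by 25%: 278 * 125/100 = 695/2
Step 2: Multiply by 8: 695/2 * 8 = 2780
Step 3: Take 1/2: 2780 * 1/2 = 1390
Final result = 1390

1390


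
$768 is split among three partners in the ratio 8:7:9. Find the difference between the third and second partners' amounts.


Total parts = 8 + 7 + 9 = 24
Value per part = 768 / 24 = 32
Shares: 8*32=256, 7*32=224, 9*32=288
Third share = 288, second share = 224
Difference = |288 - 224| = 64

64


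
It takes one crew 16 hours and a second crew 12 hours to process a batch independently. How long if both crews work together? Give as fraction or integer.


Rate of A = 1/16 job per hour
Rate of B = 1/12 job per hour
Combined rate = 1/16 + 1/12
Find common denominator: (12 + 16)/(16*12) = 28/192
Combined rate = 7/48 job per hour
Time together = 1 / (7/48) = 48/7 hours

48/7


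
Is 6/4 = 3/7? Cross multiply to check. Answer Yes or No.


Cross multiply to check 6/4 = 3/7
Left cross product: 6 * 7 = 42
Right cross product: 4 * 3 = 12
42 != 12
Not equal, so proportions differ => No

No


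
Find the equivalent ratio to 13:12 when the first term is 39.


Original ratio: 13:12
First term target: 39
Scale factor = 39 / 13 = 3
Multiply second term: 12 * 3 = 36
Equivalent ratio = 39:36

39:36


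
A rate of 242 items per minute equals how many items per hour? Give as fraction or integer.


Converting from per minute to per hour
Rate = 242 items per minute
Multiply by 60: 242 * 60
= 14520 items per hour

14520


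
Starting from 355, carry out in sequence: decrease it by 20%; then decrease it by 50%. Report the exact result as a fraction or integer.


Start with 355.
Step 1: Decrease by 20%: 355 * 80/100 = 284
Step 2: Decrease by 50%: 284 * 50/100 = 142
Final result = 142

142


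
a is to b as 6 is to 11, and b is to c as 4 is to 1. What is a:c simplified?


Given a:b = 6:11 and b:c = 4:1
Make b consistent. Multiply first ratio by 4: a:b = 24:44
Multiply second ratio by 11: b:c = 44:11
Now b = 44 in both, so a:b:c = 24:44:11
Therefore a:c = 24:11
Simplify by GCD: a:c = 24:11

24:11


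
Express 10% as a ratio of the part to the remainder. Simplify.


Part = 10%, Remainder = 90%
Ratio = 10:90
GCD(10, 90) = 10
Simplify: 1:9 = 1:9

1:9


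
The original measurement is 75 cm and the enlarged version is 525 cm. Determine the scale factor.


Original length = 75 cm
Scaled length = 525 cm
Scale factor = 525 / 75
= 7

7


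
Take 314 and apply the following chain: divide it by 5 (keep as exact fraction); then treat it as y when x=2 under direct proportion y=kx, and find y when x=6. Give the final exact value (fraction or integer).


Start with 314.
Step 1: Divide by 5: 314 / 5 = 314/5
Step 2: Direct prop: k = (314/5)/2; new y = k*6 = 314/5*6/2 = 942/5
Final result = 942/5

942/5


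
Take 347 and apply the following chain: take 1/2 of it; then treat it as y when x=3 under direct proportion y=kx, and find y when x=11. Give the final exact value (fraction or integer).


Start with 347.
Step 1: Take 1/2: 347 * 1/2 = 347/2
Step 2: Direct prop: k = (347/2)/3; new y = k*11 = 347/2*11/3 = 3817/6
Final result = 3817/6

3817/6


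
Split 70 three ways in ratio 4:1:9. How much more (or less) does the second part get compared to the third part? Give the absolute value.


Total parts = 4 + 1 + 9 = 14
Value per part = 70 / 14 = 5
Shares: 4*5=20, 1*5=5, 9*5=45
Second share = 5, third share = 45
Difference = |5 - 45| = 40

40


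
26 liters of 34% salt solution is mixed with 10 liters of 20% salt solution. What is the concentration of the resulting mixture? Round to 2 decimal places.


Solute in mixture 1 = 34% of 26 L = 26*34/100 = 221/25 L
Solute in mixture 2 = 20% of 10 L = 10*20/100 = 2 L
Total solute = 221/25 + 2 = 271/25 L
Total volume = 26 + 10 = 36 L
Final concentration = 271/25/36 * 100 = 30.11%

30.11


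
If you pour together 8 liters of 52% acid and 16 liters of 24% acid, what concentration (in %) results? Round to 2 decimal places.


Solute in mixture 1 = 52% of 8 L = 8*52/100 = 104/25 L
Solute in mixture 2 = 24% of 16 L = 16*24/100 = 96/25 L
Total solute = 104/25 + 96/25 = 8 L
Total volume = 8 + 16 = 24 L
Final concentration = 8/24 * 100 = 33.33%

33.33


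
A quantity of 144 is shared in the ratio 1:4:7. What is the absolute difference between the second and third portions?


Total parts = 1 + 4 + 7 = 12
Value per part = 144 / 12 = 12
Shares: 1*12=12, 4*12=48, 7*12=84
Second share = 48, third share = 84
Difference = |48 - 84| = 36

36


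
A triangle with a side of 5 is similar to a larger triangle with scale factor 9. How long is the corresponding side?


Similar triangles have proportional sides
Scale factor = 9
Smaller side = 5
Corresponding larger side = 5 * 9
= 45

45


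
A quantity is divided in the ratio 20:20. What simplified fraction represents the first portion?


Total parts = 20 + 20 = 40
First part fraction = 20/40
Simplify: 20/40 = 1/2

1/2


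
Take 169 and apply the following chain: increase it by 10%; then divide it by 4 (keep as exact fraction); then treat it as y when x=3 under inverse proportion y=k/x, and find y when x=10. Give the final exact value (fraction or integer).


Start with 169.
Step 1: Increase by 10%: 169 * 110/100 = 1859/10
Step 2: Divide by 4: 1859/10 / 4 = 1859/40
Step 3: Inverse prop: k = (1859/40)*3; new y = k/10 = 1859/40*3/10 = 5577/400
Final result = 5577/400

5577/400


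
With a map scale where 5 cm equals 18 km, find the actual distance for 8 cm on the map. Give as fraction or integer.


Map scale: 5 cm = 18 km
Measured distance on map = 8 cm
Set up proportion: 8 * 18 / 5
= 144 / 5
= 144/5 km

144/5


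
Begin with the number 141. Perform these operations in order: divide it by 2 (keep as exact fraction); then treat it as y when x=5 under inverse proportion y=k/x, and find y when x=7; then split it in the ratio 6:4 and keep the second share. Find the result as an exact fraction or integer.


Start with 141.
Step 1: Divide by 2: 141 / 2 = 141/2
Step 2: Inverse prop: k = (141/2)*5; new y = k/7 = 141/2*5/7 = 705/14
Step 3: Split 6:4, second share = 705/14 * 4/10 = 141/7
Final result = 141/7

141/7


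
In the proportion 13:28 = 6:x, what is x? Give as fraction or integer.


Setting up: 13/28 = 6/x
Cross multiply: 13 * x = 28 * 6
13x = 168
x = 168/13
x = 168/13

168/13


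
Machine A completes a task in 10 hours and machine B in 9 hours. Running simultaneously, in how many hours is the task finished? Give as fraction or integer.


Rate of A = 1/10 job per hour
Rate of B = 1/9 job per hour
Combined rate = 1/10 + 1/9
Find common denominator: (9 + 10)/(10*9) = 19/90
Combined rate = 19/90 job per hour
Time together = 1 / (19/90) = 90/19 hours

90/19


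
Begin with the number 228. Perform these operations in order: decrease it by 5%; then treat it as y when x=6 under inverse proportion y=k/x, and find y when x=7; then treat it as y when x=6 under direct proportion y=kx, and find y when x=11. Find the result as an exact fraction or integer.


Start with 228.
Step 1: Decrease by 5%: 228 * 95/100 = 1083/5
Step 2: Inverse prop: k = (1083/5)*6; new y = k/7 = 1083/5*6/7 = 6498/35
Step 3: Direct prop: k = (6498/35)/6; new y = k*11 = 6498/35*11/6 = 11913/35
Final result = 11913/35

11913/35


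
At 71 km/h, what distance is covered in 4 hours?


Using distance = speed * time
Speed = 71 km/h
Time = 4 hours
Distance = 71 * 4
= 284 km

284


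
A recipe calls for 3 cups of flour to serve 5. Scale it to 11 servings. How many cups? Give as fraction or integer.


Original: 3 cups for 5 servings
Target servings = 11
Scaling factor = 11/5
New amount = 3 * 11/5
= 33/5
= 33/5 cups

33/5


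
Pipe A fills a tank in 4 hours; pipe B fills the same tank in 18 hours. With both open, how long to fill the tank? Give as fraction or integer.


Rate of A = 1/4 job per hour
Rate of B = 1/18 job per hour
Combined rate = 1/4 + 1/18
Find common denominator: (18 + 4)/(4*18) = 22/72
Combined rate = 11/36 job per hour
Time together = 1 / (11/36) = 36/11 hours

36/11


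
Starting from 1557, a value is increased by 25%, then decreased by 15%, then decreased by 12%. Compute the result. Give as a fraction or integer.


Start: 1557
Step 1: increase by 25% => multiply by 125/100
  1557 * 125/100 = 7785/4
Step 2: decrease by 15% => multiply by 85/100
  7785/4 * 85/100 = 26469/16
Step 3: decrease by 12% => multiply by 88/100
  26469/16 * 88/100 = 291159/200
Final value = 291159/200

291159/200


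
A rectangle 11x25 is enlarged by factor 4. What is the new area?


Original dimensions: 11 x 25
Enlargement factor = 4
New width = 11 * 4 = 44
New height = 25 * 4 = 100
New area = 44 * 100 = 4400

4400


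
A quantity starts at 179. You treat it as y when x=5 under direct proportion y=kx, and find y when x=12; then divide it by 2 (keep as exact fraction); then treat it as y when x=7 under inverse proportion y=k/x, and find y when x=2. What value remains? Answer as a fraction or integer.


Start with 179.
Step 1: Direct prop: k = (179)/5; new y = k*12 = 179*12/5 = 2148/5
Step 2: Divide by 2: 2148/5 / 2 = 1074/5
Step 3: Inverse prop: k = (1074/5)*7; new y = k/2 = 1074/5*7/2 = 3759/5
Final result = 3759/5

3759/5


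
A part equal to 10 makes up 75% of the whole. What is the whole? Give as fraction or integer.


Given: 10 is 75% of the whole
Set up: 10 = 75/100 * whole
whole = 10 * 100 / 75
whole = 1000 / 75
whole = 40/3

40/3


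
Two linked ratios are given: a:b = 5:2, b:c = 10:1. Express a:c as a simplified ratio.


Given a:b = 5:2 and b:c = 10:1
Make b consistent. Multiply first ratio by 10: a:b = 50:20
Multiply second ratio by 2: b:c = 20:2
Now b = 20 in both, so a:b:c = 50:20:2
Therefore a:c = 50:2
Simplify by GCD: a:c = 25:1

25:1


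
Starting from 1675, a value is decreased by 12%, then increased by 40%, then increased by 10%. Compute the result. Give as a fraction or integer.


Start: 1675
Step 1: decrease by 12% => multiply by 88/100
  1675 * 88/100 = 1474
Step 2: increase by 40% => multiply by 140/100
  1474 * 140/100 = 10318/5
Step 3: increase by 10% => multiply by 110/100
  10318/5 * 110/100 = 56749/25
Final value = 56749/25

56749/25


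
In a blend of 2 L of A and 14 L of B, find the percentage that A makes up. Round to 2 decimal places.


Volume of A = 2 L
Volume of B = 14 L
Total volume = 2 + 14 = 16 L
Percentage of A = (2/16) * 100
= 12.50%

12.50


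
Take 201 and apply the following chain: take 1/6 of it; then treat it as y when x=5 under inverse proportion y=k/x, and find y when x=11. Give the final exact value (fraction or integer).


Start with 201.
Step 1: Take 1/6: 201 * 1/6 = 67/2
Step 2: Inverse prop: k = (67/2)*5; new y = k/11 = 67/2*5/11 = 335/22
Final result = 335/22

335/22


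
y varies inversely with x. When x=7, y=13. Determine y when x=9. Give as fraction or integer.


Inverse proportion: y = k/x
Find k: k = 7 * 13 = 91
Compute y at x=9: y = 91/9
y = 91/9

91/9


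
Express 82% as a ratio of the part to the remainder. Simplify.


Part = 82%, Remainder = 18%
Ratio = 82:18
GCD(82, 18) = 2
Simplify: 41:9 = 41:9

41:9


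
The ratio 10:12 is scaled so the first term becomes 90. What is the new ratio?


Original ratio: 10:12
First term target: 90
Scale factor = 90 / 10 = 9
Multiply second term: 12 * 9 = 108
Equivalent ratio = 90:108

90:108


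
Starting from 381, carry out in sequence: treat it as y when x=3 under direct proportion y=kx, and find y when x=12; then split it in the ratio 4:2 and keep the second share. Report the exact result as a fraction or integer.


Start with 381.
Step 1: Direct prop: k = (381)/3; new y = k*12 = 381*12/3 = 1524
Step 2: Split 4:2, second share = 1524 * 2/6 = 508
Final result = 508

508


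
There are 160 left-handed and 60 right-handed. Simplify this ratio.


Find GCD(160, 60)
GCD = 20
Divide both by 20: 160/20 = 8, 60/20 = 3
Simplified ratio = 8:3

8:3


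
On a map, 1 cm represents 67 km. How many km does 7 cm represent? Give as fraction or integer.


Map scale: 1 cm = 67 km
Measured distance on map = 7 cm
Set up proportion: 7 * 67 / 1
= 469 / 1
= 469 km

469


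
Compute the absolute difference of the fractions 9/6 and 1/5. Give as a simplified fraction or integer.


Simplify: 9/6 = 3/2 and 1/5 = 1/5
Find common denominator: LCD = 10
Convert: 15/10 and 2/10
Difference = |15 - 2|/10 = 13/10
Simplified = 13/10

13/10


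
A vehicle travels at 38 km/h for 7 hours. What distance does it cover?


Using distance = speed * time
Speed = 38 km/h
Time = 7 hours
Distance = 38 * 7
= 266 km

266


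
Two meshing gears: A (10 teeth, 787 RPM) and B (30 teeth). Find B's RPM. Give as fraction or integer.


Gear ratio: teeth_A * RPM_A = teeth_B * RPM_B
10 * 787 = 30 * RPM_B
7870 = 30 * RPM_B
RPM_B = 7870 / 30
RPM_B = 787/3

787/3


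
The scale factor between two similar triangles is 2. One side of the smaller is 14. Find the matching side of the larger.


Similar triangles have proportional sides
Scale factor = 2
Smaller side = 14
Corresponding larger side = 14 * 2
= 28

28


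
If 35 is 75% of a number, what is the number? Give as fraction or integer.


Given: 35 is 75% of the whole
Set up: 35 = 75/100 * whole
whole = 35 * 100 / 75
whole = 3500 / 75
whole = 140/3

140/3


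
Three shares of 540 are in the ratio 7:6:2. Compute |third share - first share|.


Total parts = 7 + 6 + 2 = 15
Value per part = 540 / 15 = 36
Shares: 7*36=252, 6*36=216, 2*36=72
Third share = 72, first share = 252
Difference = |72 - 252| = 180

180


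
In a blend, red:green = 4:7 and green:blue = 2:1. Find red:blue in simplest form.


Given a:b = 4:7 and b:c = 2:1
Make b consistent. Multiply first ratio by 2: a:b = 8:14
Multiply second ratio by 7: b:c = 14:7
Now b = 14 in both, so a:b:c = 8:14:7
Therefore a:c = 8:7
Simplify by GCD: a:c = 8:7

8:7


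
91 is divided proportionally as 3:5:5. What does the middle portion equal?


Ratio = 3:5:5
Total parts = 3 + 5 + 5 = 13
Value per part = 91 / 13 = 7
First share = 3 * 7 = 21
Middle share = 5 * 7 = 35
Third share = 5 * 7 = 35

35


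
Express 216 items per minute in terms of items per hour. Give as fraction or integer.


Converting from per minute to per hour
Rate = 216 items per minute
Multiply by 60: 216 * 60
= 12960 items per hour

12960


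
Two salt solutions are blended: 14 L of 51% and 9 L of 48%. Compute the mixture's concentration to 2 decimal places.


Solute in mixture 1 = 51% of 14 L = 14*51/100 = 357/50 L
Solute in mixture 2 = 48% of 9 L = 9*48/100 = 108/25 L
Total solute = 357/50 + 108/25 = 573/50 L
Total volume = 14 + 9 = 23 L
Final concentration = 573/50/23 * 100 = 49.83%

49.83


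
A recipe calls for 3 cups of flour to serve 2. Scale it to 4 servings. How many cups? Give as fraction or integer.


Original: 3 cups for 2 servings
Target servings = 4
Scaling factor = 4/2
New amount = 3 * 4/2
= 12/2
= 6 cups

6


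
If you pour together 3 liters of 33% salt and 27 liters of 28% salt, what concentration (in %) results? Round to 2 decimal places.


Solute in mixture 1 = 33% of 3 L = 3*33/100 = 99/100 L
Solute in mixture 2 = 28% of 27 L = 27*28/100 = 189/25 L
Total solute = 99/100 + 189/25 = 171/20 L
Total volume = 3 + 27 = 30 L
Final concentration = 171/20/30 * 100 = 28.50%

28.50


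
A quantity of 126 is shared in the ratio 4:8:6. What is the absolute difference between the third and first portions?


Total parts = 4 + 8 + 6 = 18
Value per part = 126 / 18 = 7
Shares: 4*7=28, 8*7=56, 6*7=42
Third share = 42, first share = 28
Difference = |42 - 28| = 14

14


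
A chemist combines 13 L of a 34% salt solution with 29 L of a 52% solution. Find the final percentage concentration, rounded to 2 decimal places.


Solute in mixture 1 = 34% of 13 L = 13*34/100 = 221/50 L
Solute in mixture 2 = 52% of 29 L = 29*52/100 = 377/25 L
Total solute = 221/50 + 377/25 = 39/2 L
Total volume = 13 + 29 = 42 L
Final concentration = 39/2/42 * 100 = 46.43%

46.43


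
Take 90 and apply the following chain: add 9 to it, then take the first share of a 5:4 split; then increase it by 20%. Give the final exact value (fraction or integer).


Start with 90.
Step 1: Add 9: 90+9=99; split 5:4 first = 99*5/9 = 55
Step 2: Increase by 20%: 55 * 120/100 = 66
Final result = 66

66


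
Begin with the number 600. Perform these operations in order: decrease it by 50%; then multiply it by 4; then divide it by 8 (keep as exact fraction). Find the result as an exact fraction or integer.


Start with 600.
Step 1: Decrease by 50%: 600 * 50/100 = 300
Step 2: Multiply by 4: 300 * 4 = 1200
Step 3: Divide by 8: 1200 / 8 = 150
Final result = 150

150


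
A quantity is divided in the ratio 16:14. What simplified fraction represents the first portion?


Total parts = 16 + 14 = 30
First part fraction = 16/30
Simplify: 16/30 = 8/15

8/15


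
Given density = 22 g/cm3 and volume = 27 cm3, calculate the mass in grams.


Using mass = density * volume
Density = 22 g/cm3
Volume = 27 cm3
Mass = 22 * 27
= 594 g

594


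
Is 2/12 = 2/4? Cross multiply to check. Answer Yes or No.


Cross multiply to check 2/12 = 2/4
Left cross product: 2 * 4 = 8
Right cross product: 12 * 2 = 24
8 != 24
Not equal, so proportions differ => No

No


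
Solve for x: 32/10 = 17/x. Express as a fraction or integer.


Setting up: 32/10 = 17/x
Cross multiply: 32 * x = 10 * 17
32x = 170
x = 170/32
x = 85/16

85/16


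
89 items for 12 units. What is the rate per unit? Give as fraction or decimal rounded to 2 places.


Total items = 89
Number of units = 12
Unit rate = 89 / 12
= 7.42 items per unit

7.42


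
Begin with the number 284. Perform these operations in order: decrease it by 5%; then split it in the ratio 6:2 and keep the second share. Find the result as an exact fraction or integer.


Start with 284.
Step 1: Decrease by 5%: 284 * 95/100 = 1349/5
Step 2: Split 6:2, second share = 1349/5 * 2/8 = 1349/20
Final result = 1349/20

1349/20


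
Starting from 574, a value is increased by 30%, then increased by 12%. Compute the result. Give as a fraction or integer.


Start: 574
Step 1: increase by 30% => multiply by 130/100
  574 * 130/100 = 3731/5
Step 2: increase by 12% => multiply by 112/100
  3731/5 * 112/100 = 104468/125
Final value = 104468/125

104468/125


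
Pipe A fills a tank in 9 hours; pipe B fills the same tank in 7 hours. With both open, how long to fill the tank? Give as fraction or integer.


Rate of A = 1/9 job per hour
Rate of B = 1/7 job per hour
Combined rate = 1/9 + 1/7
Find common denominator: (7 + 9)/(9*7) = 16/63
Combined rate = 16/63 job per hour
Time together = 1 / (16/63) = 63/16 hours

63/16


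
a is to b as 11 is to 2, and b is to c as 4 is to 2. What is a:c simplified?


Given a:b = 11:2 and b:c = 4:2
Make b consistent. Multiply first ratio by 4: a:b = 44:8
Multiply second ratio by 2: b:c = 8:4
Now b = 8 in both, so a:b:c = 44:8:4
Therefore a:c = 44:4
Simplify by GCD: a:c = 11:1

11:1


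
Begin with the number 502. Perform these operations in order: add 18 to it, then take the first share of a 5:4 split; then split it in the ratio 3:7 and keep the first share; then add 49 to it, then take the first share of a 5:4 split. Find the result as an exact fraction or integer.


Start with 502.
Step 1: Add 18: 502+18=520; split 5:4 first = 520*5/9 = 2600/9
Step 2: Split 3:7, first share = 2600/9 * 3/10 = 260/3
Step 3: Add 49: 260/3+49=407/3; split 5:4 first = 407/3*5/9 = 2035/27
Final result = 2035/27

2035/27


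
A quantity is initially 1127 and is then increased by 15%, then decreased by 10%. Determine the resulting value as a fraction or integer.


Start: 1127
Step 1: increase by 15% => multiply by 115/100
  1127 * 115/100 = 25921/20
Step 2: decrease by 10% => multiply by 90/100
  25921/20 * 90/100 = 233289/200
Final value = 233289/200

233289/200


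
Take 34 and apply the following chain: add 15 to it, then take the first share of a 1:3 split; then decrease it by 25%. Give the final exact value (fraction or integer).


Start with 34.
Step 1: Add 15: 34+15=49; split 1:3 first = 49*1/4 = 49/4
Step 2: Decrease by 25%: 49/4 * 75/100 = 147/16
Final result = 147/16

147/16


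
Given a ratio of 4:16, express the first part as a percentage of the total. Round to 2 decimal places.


Total parts = 4 + 16 = 20
First part fraction = 4/20
Percentage = (4/20) * 100
= 0.2 * 100
= 20.00%

20.00


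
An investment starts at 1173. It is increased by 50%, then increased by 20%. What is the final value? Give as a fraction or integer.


Start: 1173
Step 1: increase by 50% => multiply by 150/100
  1173 * 150/100 = 3519/2
Step 2: increase by 20% => multiply by 120/100
  3519/2 * 120/100 = 10557/5
Final value = 10557/5

10557/5


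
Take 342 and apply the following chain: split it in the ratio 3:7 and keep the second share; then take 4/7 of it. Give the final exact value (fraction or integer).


Start with 342.
Step 1: Split 3:7, second share = 342 * 7/10 = 1197/5
Step 2: Take 4/7: 1197/5 * 4/7 = 684/5
Final result = 684/5

684/5


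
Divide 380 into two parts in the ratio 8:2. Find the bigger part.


Total parts = 8 + 2 = 10
Value per part = 380 / 10 = 38
First share = 8 * 38 = 304
Second share = 2 * 38 = 76
Larger share = 304

304


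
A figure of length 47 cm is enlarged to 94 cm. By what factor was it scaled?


Original length = 47 cm
Scaled length = 94 cm
Scale factor = 94 / 47
= 2

2


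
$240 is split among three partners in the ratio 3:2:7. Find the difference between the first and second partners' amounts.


Total parts = 3 + 2 + 7 = 12
Value per part = 240 / 12 = 20
Shares: 3*20=60, 2*20=40, 7*20=140
First share = 60, second share = 40
Difference = |60 - 40| = 20

20


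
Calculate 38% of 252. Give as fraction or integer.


Compute 38% of 252
Convert percentage: 38% = 38/100
Multiply: 252 * 38/100
= 9576/100
= 2394/25

2394/25


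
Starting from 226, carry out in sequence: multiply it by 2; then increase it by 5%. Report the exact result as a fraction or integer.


Start with 226.
Step 1: Multiply by 2: 226 * 2 = 452
Step 2: Increase by 5%: 452 * 105/100 = 2373/5
Final result = 2373/5

2373/5


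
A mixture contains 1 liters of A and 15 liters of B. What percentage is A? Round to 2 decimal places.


Volume of A = 1 L
Volume of B = 15 L
Total volume = 1 + 15 = 16 L
Percentage of A = (1/16) * 100
= 6.25%

6.25


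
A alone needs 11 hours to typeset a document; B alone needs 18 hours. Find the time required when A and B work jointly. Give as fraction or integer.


Rate of A = 1/11 job per hour
Rate of B = 1/18 job per hour
Combined rate = 1/11 + 1/18
Find common denominator: (18 + 11)/(11*18) = 29/198
Combined rate = 29/198 job per hour
Time together = 1 / (29/198) = 198/29 hours

198/29


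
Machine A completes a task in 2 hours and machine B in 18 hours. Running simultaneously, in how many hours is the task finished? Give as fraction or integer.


Rate of A = 1/2 job per hour
Rate of B = 1/18 job per hour
Combined rate = 1/2 + 1/18
Find common denominator: (18 + 2)/(2*18) = 20/36
Combined rate = 5/9 job per hour
Time together = 1 / (5/9) = 9/5 hours

9/5


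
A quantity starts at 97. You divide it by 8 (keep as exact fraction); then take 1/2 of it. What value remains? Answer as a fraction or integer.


Start with 97.
Step 1: Divide by 8: 97 / 8 = 97/8
Step 2: Take 1/2: 97/8 * 1/2 = 97/16
Final result = 97/16

97/16


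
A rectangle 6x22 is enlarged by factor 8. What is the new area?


Original dimensions: 6 x 22
Enlargement factor = 8
New width = 6 * 8 = 48
New height = 22 * 8 = 176
New area = 48 * 176 = 8448

8448


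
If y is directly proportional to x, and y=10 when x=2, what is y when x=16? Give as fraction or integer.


Direct proportion: y = kx
Find k: k = 10/2 = 5
Compute y at x=16: y = 5 * 16
y = 80

80


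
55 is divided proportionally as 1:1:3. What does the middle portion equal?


Ratio = 1:1:3
Total parts = 1 + 1 + 3 = 5
Value per part = 55 / 5 = 11
First share = 1 * 11 = 11
Middle share = 1 * 11 = 11
Third share = 3 * 11 = 33

11


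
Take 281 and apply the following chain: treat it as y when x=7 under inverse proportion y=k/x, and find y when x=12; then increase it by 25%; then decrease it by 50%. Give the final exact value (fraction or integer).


Start with 281.
Step 1: Inverse prop: k = (281)*7; new y = k/12 = 281*7/12 = 1967/12
Step 2: Increase by 25%: 1967/12 * 125/100 = 9835/48
Step 3: Decrease by 50%: 9835/48 * 50/100 = 9835/96
Final result = 9835/96

9835/96


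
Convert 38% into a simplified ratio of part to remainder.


Part = 38%, Remainder = 62%
Ratio = 38:62
GCD(38, 62) = 2
Simplify: 19:31 = 19:31

19:31


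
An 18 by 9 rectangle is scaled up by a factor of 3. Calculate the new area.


Original dimensions: 18 x 9
Enlargement factor = 3
New width = 18 * 3 = 54
New height = 9 * 3 = 27
New area = 54 * 27 = 1458

1458


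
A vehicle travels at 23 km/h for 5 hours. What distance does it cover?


Using distance = speed * time
Speed = 23 km/h
Time = 5 hours
Distance = 23 * 5
= 115 km

115


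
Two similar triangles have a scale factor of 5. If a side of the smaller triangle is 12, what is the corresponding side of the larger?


Similar triangles have proportional sides
Scale factor = 5
Smaller side = 12
Corresponding larger side = 12 * 5
= 60

60


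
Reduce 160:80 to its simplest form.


Find GCD(160, 80)
GCD = 80
Divide both by 80: 160/80 = 2, 80/80 = 1
Simplified ratio = 2:1

2:1


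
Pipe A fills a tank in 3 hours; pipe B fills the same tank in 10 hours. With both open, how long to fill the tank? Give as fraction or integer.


Rate of A = 1/3 job per hour
Rate of B = 1/10 job per hour
Combined rate = 1/3 + 1/10
Find common denominator: (10 + 3)/(3*10) = 13/30
Combined rate = 13/30 job per hour
Time together = 1 / (13/30) = 30/13 hours

30/13


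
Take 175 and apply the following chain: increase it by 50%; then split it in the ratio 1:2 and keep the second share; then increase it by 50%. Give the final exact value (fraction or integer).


Start with 175.
Step 1: Increase by 50%: 175 * 150/100 = 525/2
Step 2: Split 1:2, second share = 525/2 * 2/3 = 175
Step 3: Increase by 50%: 175 * 150/100 = 525/2
Final result = 525/2

525/2


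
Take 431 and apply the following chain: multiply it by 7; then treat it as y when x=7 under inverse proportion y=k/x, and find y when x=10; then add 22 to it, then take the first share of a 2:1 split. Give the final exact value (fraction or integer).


Start with 431.
Step 1: Multiply by 7: 431 * 7 = 3017
Step 2: Inverse prop: k = (3017)*7; new y = k/10 = 3017*7/10 = 21119/10
Step 3: Add 22: 21119/10+22=21339/10; split 2:1 first = 21339/10*2/3 = 7113/5
Final result = 7113/5

7113/5


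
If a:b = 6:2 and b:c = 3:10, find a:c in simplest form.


Given a:b = 6:2 and b:c = 3:10
Make b consistent. Multiply first ratio by 3: a:b = 18:6
Multiply second ratio by 2: b:c = 6:20
Now b = 6 in both, so a:b:c = 18:6:20
Therefore a:c = 18:20
Simplify by GCD: a:c = 9:10

9:10


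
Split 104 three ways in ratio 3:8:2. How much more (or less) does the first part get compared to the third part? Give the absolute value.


Total parts = 3 + 8 + 2 = 13
Value per part = 104 / 13 = 8
Shares: 3*8=24, 8*8=64, 2*8=16
First share = 24, third share = 16
Difference = |24 - 16| = 8

8


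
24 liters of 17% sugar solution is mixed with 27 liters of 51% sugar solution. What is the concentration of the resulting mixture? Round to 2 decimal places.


Solute in mixture 1 = 17% of 24 L = 24*17/100 = 102/25 L
Solute in mixture 2 = 51% of 27 L = 27*51/100 = 1377/100 L
Total solute = 102/25 + 1377/100 = 357/20 L
Total volume = 24 + 27 = 51 L
Final concentration = 357/20/51 * 100 = 35.00%

35.00


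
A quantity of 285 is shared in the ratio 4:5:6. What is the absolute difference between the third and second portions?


Total parts = 4 + 5 + 6 = 15
Value per part = 285 / 15 = 19
Shares: 4*19=76, 5*19=95, 6*19=114
Third share = 114, second share = 95
Difference = |114 - 95| = 19

19


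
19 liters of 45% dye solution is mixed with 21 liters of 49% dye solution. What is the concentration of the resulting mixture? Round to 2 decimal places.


Solute in mixture 1 = 45% of 19 L = 19*45/100 = 171/20 L
Solute in mixture 2 = 49% of 21 L = 21*49/100 = 1029/100 L
Total solute = 171/20 + 1029/100 = 471/25 L
Total volume = 19 + 21 = 40 L
Final concentration = 471/25/40 * 100 = 47.10%

47.10
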